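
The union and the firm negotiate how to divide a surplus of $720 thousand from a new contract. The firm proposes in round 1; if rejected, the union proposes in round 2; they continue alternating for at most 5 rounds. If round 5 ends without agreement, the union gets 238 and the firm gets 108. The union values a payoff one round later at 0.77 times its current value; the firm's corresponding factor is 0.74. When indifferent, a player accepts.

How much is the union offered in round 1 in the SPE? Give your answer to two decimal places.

Round 5 (the firm proposes): the union gets 238 if talks fail, so the firm offers 238 and keeps 482.
Round 4 (the union proposes): the firm can get 482 next round, worth 0.74 × 482 = 356.68 now. The union offers 356.68 and keeps 720 − 356.68 = 363.32.
Round 3 (the firm proposes): the union can get 363.32 next round, worth 0.77 × 363.32 = 279.7564 now; the firm offers that and keeps 440.2436.
Round 2 (the union proposes): the firm can get 440.2436 next round, worth 0.74 × 440.2436 = 325.780264 now. The union offers 325.780264 and keeps 720 − 325.780264 = 394.219736.
Round 1 (the firm proposes): the union can get 394.219736 next round, worth 0.77 × 394.219736 = 303.54919672 now, so the firm offers 303.54919672, keeping 416.45080328.

303.55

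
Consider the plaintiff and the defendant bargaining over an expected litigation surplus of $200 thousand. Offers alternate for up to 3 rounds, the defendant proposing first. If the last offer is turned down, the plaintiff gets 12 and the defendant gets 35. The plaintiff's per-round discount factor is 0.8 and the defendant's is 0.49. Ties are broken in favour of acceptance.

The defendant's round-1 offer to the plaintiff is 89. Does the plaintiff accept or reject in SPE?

Round 3 (the defendant proposes): the plaintiff gets 12 if talks fail, so the defendant offers 12 and keeps 188.
Round 2 (the plaintiff proposes): the defendant can get 188 next round, worth 0.49 × 188 = 92.12 now; the plaintiff offers that and keeps 107.88.
So by rejecting in round 1, the plaintiff gets 107.88 next round, worth 0.8 × 107.88 = 86.304 now.
Offer 89 ≥ 86.304, so the plaintiff accepts.

Accept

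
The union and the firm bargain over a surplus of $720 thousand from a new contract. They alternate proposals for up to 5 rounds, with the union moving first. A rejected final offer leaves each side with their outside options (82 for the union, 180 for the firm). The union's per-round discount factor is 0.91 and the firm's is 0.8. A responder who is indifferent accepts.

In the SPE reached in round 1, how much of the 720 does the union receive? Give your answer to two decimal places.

Round 5 (the union proposes): the firm gets 180 if talks fail, so the union offers 180 and keeps 540.
Round 4 (the firm proposes): the union can get 540 next round, worth 0.91 × 540 = 491.4 now; the firm offers that and keeps 228.6.
Round 3 (the union proposes): the firm can get 228.6 next round, worth 0.8 × 228.6 = 182.88 now; the union offers that and keeps 537.12.
Round 2 (the firm proposes): the union can get 537.12 next round, worth 0.91 × 537.12 = 488.7792 now; the firm offers that and keeps 231.2208.
Round 1 (the union proposes): the firm can get 231.2208 next round, worth 0.8 × 231.2208 = 184.97664 now, so the union offers 184.97664, keeping 535.02336.

535.02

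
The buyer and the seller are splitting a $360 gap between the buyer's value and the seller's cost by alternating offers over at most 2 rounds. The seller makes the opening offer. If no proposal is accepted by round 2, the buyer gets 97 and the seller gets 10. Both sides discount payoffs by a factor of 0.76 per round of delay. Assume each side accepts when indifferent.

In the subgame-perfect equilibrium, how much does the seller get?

By backward induction:
Round 2 (the buyer proposes): the seller gets 10 if talks fail, so the buyer offers 10 and keeps 350.
Round 1 (the seller proposes): the buyer can get 350 next round, worth 0.76 × 350 = 266 now, so the seller offers 266, keeping 94.

94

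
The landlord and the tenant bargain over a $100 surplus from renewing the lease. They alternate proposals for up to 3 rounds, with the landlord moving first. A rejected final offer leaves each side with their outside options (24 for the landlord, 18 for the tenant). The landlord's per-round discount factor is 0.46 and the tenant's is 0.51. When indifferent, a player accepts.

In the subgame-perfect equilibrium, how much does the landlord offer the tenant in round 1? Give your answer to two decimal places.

Round 3 (the landlord proposes): the tenant gets 18 if talks fail, so the landlord offers 18 and keeps 82.
Round 2 (the tenant proposes): the landlord can get 82 next round, worth 0.46 × 82 = 37.72 now. The tenant offers 37.72 and keeps 100 − 37.72 = 62.28.
Round 1 (the landlord proposes): the tenant can get 62.28 next round, worth 0.51 × 62.28 = 31.7628 now; the landlord offers that and keeps 68.2372.

31.76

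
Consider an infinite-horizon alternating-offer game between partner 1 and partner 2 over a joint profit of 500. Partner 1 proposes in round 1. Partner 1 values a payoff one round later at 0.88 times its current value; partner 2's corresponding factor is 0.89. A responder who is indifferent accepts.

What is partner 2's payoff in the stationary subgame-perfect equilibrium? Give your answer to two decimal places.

Let x be partner 1's share when partner 1 proposes and y be partner 2's share when partner 2 proposes.
Partner 2 accepts iff offered ≥ 0.89·y, so x = 500 − 0.89y. Symmetrically y = 500 − 0.88x.
Substituting: x = 500 − 0.89(500 − 0.88x), giving x(1 − 0.88·0.89) = 500(1 − 0.89).
So x = 500 × 0.11 / 0.2168 ≈ 253.6900, and partner 2 receives 500 − x ≈ 246.3100.

246.31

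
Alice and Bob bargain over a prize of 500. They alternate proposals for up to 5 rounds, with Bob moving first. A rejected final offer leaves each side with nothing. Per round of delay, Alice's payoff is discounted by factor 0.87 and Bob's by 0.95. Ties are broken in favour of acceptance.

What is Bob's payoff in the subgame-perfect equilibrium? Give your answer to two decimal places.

Round 5 (Bob proposes): Alice will accept anything ≥ 0, so Bob offers 0 and keeps 500.
Round 4 (Alice proposes): Bob can get 500 next round, worth 0.95 × 500 = 475 now; Alice offers that and keeps 25.
Round 3 (Bob proposes): Alice can get 25 next round, worth 0.87 × 25 = 21.75 now; Bob offers that and keeps 478.25.
Round 2 (Alice proposes): Bob can get 478.25 next round, worth 0.95 × 478.25 = 454.3375 now; Alice offers that and keeps 45.6625.
Round 1 (Bob proposes): Alice can get 45.6625 next round, worth 0.87 × 45.6625 = 39.726375 now, so Bob offers 39.726375, keeping 460.273625.

460.27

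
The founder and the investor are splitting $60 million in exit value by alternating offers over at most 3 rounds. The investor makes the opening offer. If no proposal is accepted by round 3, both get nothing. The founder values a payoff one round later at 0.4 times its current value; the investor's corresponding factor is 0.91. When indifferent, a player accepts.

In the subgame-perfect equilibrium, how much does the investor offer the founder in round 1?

Round 3 (the investor proposes): the founder will accept anything ≥ 0, so the investor offers 0 and keeps 60.
Round 2 (the founder proposes): the investor can get 60 next round, worth 0.91 × 60 = 54.6 now; the founder offers that and keeps 5.4.
Round 1 (the investor proposes): the founder can get 5.4 next round, worth 0.4 × 5.4 = 2.16 now, so the investor offers 2.16, keeping 57.84.

2.16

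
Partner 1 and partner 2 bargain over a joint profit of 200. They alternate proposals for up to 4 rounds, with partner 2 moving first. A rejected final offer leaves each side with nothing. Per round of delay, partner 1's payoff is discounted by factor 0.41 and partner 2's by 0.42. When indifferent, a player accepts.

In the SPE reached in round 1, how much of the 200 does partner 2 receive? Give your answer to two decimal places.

Round 4 (partner 1 proposes): rejection yields 0 for partner 2; partner 1 offers 0 and keeps 200.
Round 3 (partner 2 proposes): partner 1 can get 200 next round, worth 0.41 × 200 = 82 now. Partner 2 offers 82 and keeps 200 − 82 = 118.
Round 2 (partner 1 proposes): partner 2 can get 118 next round, worth 0.42 × 118 = 49.56 now, so partner 1 offers 49.56, keeping 150.44.
Round 1 (partner 2 proposes): partner 1 can get 150.44 next round, worth 0.41 × 150.44 = 61.6804 now. Partner 2 offers 61.6804 and keeps 200 − 61.6804 = 138.3196.

138.32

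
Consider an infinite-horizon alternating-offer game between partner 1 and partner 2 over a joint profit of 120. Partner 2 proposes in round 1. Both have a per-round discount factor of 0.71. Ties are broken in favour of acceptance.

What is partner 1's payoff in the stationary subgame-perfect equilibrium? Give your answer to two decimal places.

Let x be partner 2's share when partner 2 proposes and y be partner 1's share when partner 1 proposes.
Partner 1 accepts iff offered ≥ 0.71·y, so x = 120 − 0.71y. Symmetrically y = 120 − 0.71x.
Substituting: x = 120 − 0.71(120 − 0.71x), giving x(1 − 0.71·0.71) = 120(1 − 0.71).
So x = 120 × 0.29 / 0.4959 ≈ 70.1754, and partner 1 receives 120 − x ≈ 49.8246.

49.82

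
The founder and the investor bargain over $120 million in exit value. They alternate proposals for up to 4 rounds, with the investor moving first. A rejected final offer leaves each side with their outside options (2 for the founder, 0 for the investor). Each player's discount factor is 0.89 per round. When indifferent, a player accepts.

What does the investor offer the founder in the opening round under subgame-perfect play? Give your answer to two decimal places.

96.34

Work backward from the last round.
Round 4 (the founder proposes): the investor will accept anything ≥ 0, so the founder offers 0 and keeps 120.
Round 3 (the investor proposes): the founder can get 120 next round, worth 0.89 × 120 = 106.8 now, so the investor offers 106.8, keeping 13.2.
Round 2 (the founder proposes): the investor can get 13.2 next round, worth 0.89 × 13.2 = 11.748 now, so the founder offers 11.748, keeping 108.252.
Round 1 (the investor proposes): the founder can get 108.252 next round, worth 0.89 × 108.252 = 96.34428 now, so the investor offers 96.34428, keeping 23.65572.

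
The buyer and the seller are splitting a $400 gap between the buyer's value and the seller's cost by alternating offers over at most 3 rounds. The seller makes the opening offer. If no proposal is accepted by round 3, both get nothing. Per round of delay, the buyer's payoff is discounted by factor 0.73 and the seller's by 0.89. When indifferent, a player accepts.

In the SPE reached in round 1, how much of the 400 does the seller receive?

Round 3 (the seller proposes): rejection yields 0 for the buyer; the seller offers 0 and keeps 400.
Round 2 (the buyer proposes): the seller can get 400 next round, worth 0.89 × 400 = 356 now. The buyer offers 356 and keeps 400 − 356 = 44.
Round 1 (the seller proposes): the buyer can get 44 next round, worth 0.73 × 44 = 32.12 now. The seller offers 32.12 and keeps 400 − 32.12 = 367.88.

367.88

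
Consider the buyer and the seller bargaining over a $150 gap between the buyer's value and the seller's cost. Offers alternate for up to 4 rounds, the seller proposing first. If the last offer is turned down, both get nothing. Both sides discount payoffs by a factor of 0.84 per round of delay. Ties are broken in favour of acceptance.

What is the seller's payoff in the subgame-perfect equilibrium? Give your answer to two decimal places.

Round 4 (the buyer proposes): the seller will accept anything ≥ 0, so the buyer offers 0 and keeps 150.
Round 3 (the seller proposes): the buyer can get 150 next round, worth 0.84 × 150 = 126 now, so the seller offers 126, keeping 24.
Round 2 (the buyer proposes): the seller can get 24 next round, worth 0.84 × 24 = 20.16 now. The buyer offers 20.16 and keeps 150 − 20.16 = 129.84.
Round 1 (the seller proposes): the buyer can get 129.84 next round, worth 0.84 × 129.84 = 109.0656 now; the seller offers that and keeps 40.9344.

40.93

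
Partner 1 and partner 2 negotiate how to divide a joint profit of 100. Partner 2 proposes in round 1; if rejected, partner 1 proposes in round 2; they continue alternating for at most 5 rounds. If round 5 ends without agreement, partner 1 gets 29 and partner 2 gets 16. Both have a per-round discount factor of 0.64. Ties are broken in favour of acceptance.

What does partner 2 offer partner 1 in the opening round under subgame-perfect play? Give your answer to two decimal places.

Solve by backward induction from round 5.
Round 5 (partner 2 proposes): partner 1 gets 29 if talks fail, so partner 2 offers 29 and keeps 71.
Round 4 (partner 1 proposes): partner 2 can get 71 next round, worth 0.64 × 71 = 45.44 now; partner 1 offers that and keeps 54.56.
Round 3 (partner 2 proposes): partner 1 can get 54.56 next round, worth 0.64 × 54.56 = 34.9184 now; partner 2 offers that and keeps 65.0816.
Round 2 (partner 1 proposes): partner 2 can get 65.0816 next round, worth 0.64 × 65.0816 = 41.652224 now; partner 1 offers that and keeps 58.347776.
Round 1 (partner 2 proposes): partner 1 can get 58.347776 next round, worth 0.64 × 58.347776 = 37.34257664 now. Partner 2 offers 37.34257664 and keeps 100 − 37.34257664 = 62.65742336.

37.34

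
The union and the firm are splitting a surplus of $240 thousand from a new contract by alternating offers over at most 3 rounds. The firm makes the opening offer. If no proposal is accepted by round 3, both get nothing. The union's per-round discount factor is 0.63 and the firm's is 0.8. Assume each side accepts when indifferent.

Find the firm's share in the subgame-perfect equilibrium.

209.76

Round 3 (the firm proposes): the union will accept anything ≥ 0, so the firm offers 0 and keeps 240.
Round 2 (the union proposes): the firm can get 240 next round, worth 0.8 × 240 = 192 now; the union offers that and keeps 48.
Round 1 (the firm proposes): the union can get 48 next round, worth 0.63 × 48 = 30.24 now; the firm offers that and keeps 209.76.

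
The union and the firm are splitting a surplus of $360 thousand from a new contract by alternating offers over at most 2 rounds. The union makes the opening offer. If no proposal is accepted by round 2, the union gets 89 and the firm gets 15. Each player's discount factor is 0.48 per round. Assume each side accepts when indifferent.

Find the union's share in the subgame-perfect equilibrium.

229.92

Solve by backward induction from round 2.
Round 2 (the firm proposes): the union gets 89 if talks fail, so the firm offers 89 and keeps 271.
Round 1 (the union proposes): the firm can get 271 next round, worth 0.48 × 271 = 130.08 now, so the union offers 130.08, keeping 229.92.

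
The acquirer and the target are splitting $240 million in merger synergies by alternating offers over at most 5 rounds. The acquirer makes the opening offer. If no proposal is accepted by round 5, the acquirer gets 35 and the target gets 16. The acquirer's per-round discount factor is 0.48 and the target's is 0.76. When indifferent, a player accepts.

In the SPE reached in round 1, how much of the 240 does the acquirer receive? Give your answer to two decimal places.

Round 5 (the acquirer proposes): the target gets 16 if talks fail, so the acquirer offers 16 and keeps 224.
Round 4 (the target proposes): the acquirer can get 224 next round, worth 0.48 × 224 = 107.52 now; the target offers that and keeps 132.48.
Round 3 (the acquirer proposes): the target can get 132.48 next round, worth 0.76 × 132.48 = 100.6848 now. The acquirer offers 100.6848 and keeps 240 − 100.6848 = 139.3152.
Round 2 (the target proposes): the acquirer can get 139.3152 next round, worth 0.48 × 139.3152 = 66.871296 now. The target offers 66.871296 and keeps 240 − 66.871296 = 173.128704.
Round 1 (the acquirer proposes): the target can get 173.128704 next round, worth 0.76 × 173.128704 = 131.57781504 now. The acquirer offers 131.57781504 and keeps 240 − 131.57781504 = 108.42218496.

108.42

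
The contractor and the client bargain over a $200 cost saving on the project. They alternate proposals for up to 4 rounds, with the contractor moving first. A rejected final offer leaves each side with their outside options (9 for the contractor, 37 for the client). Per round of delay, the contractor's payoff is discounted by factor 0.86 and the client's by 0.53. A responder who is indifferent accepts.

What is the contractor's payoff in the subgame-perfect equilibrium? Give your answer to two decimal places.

Round 4 (the client proposes): the contractor gets 9 if talks fail, so the client offers 9 and keeps 191.
Round 3 (the contractor proposes): the client can get 191 next round, worth 0.53 × 191 = 101.23 now. The contractor offers 101.23 and keeps 200 − 101.23 = 98.77.
Round 2 (the client proposes): the contractor can get 98.77 next round, worth 0.86 × 98.77 = 84.9422 now. The client offers 84.9422 and keeps 200 − 84.9422 = 115.0578.
Round 1 (the contractor proposes): the client can get 115.0578 next round, worth 0.53 × 115.0578 = 60.980634 now. The contractor offers 60.980634 and keeps 200 − 60.980634 = 139.019366.

139.02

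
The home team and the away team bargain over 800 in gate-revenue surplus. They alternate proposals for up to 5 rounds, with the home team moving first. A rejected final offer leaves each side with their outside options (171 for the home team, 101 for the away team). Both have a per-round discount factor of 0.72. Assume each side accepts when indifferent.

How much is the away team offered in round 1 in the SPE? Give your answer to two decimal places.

Round 5 (the home team proposes): the away team gets 101 if talks fail, so the home team offers 101 and keeps 699.
Round 4 (the away team proposes): the home team can get 699 next round, worth 0.72 × 699 = 503.28 now, so the away team offers 503.28, keeping 296.72.
Round 3 (the home team proposes): the away team can get 296.72 next round, worth 0.72 × 296.72 = 213.6384 now, so the home team offers 213.6384, keeping 586.3616.
Round 2 (the away team proposes): the home team can get 586.3616 next round, worth 0.72 × 586.3616 = 422.180352 now, so the away team offers 422.180352, keeping 377.819648.
Round 1 (the home team proposes): the away team can get 377.819648 next round, worth 0.72 × 377.819648 = 272.03014656 now. The home team offers 272.03014656 and keeps 800 − 272.03014656 = 527.96985344.

272.03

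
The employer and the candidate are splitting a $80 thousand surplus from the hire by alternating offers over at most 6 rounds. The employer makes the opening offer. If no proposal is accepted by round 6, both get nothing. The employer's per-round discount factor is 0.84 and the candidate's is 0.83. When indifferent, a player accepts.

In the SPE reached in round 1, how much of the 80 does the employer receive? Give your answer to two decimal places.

Round 6 (the candidate proposes): rejection yields 0 for the employer; the candidate offers 0 and keeps 80.
Round 5 (the employer proposes): the candidate can get 80 next round, worth 0.83 × 80 = 66.4 now. The employer offers 66.4 and keeps 80 − 66.4 = 13.6.
Round 4 (the candidate proposes): the employer can get 13.6 next round, worth 0.84 × 13.6 = 11.424 now; the candidate offers that and keeps 68.576.
Round 3 (the employer proposes): the candidate can get 68.576 next round, worth 0.83 × 68.576 = 56.91808 now. The employer offers 56.91808 and keeps 80 − 56.91808 = 23.08192.
Round 2 (the candidate proposes): the employer can get 23.08192 next round, worth 0.84 × 23.08192 = 19.3888128 now. The candidate offers 19.3888128 and keeps 80 − 19.3888128 = 60.6111872.
Round 1 (the employer proposes): the candidate can get 60.6111872 next round, worth 0.83 × 60.6111872 = 50.307285376 now, so the employer offers 50.307285376, keeping 29.692714624.

29.69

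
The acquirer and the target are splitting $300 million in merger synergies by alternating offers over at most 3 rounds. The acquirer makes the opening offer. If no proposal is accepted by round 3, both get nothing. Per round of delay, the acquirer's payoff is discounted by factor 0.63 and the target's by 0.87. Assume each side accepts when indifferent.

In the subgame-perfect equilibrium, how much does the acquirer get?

203.43

Round 3 (the acquirer proposes): the target will accept anything ≥ 0, so the acquirer offers 0 and keeps 300.
Round 2 (the target proposes): the acquirer can get 300 next round, worth 0.63 × 300 = 189 now. The target offers 189 and keeps 300 − 189 = 111.
Round 1 (the acquirer proposes): the target can get 111 next round, worth 0.87 × 111 = 96.57 now. The acquirer offers 96.57 and keeps 300 − 96.57 = 203.43.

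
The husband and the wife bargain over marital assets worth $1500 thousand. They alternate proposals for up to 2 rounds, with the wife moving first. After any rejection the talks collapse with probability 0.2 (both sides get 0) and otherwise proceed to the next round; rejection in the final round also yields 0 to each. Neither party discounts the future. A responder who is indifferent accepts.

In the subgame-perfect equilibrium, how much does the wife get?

300

Round 2 (the husband proposes): rejection yields 0 for the wife; the husband offers 0 and keeps 1500.
Round 1 (the wife proposes): rejecting gives the husband an expected 0.8 × 1500 = 1200; the wife offers that and keeps 300.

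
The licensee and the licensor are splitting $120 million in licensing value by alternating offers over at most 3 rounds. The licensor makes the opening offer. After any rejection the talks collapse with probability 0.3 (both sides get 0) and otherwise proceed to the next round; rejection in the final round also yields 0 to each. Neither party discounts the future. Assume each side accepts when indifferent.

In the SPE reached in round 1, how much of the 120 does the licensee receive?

Round 3 (the licensor proposes): the licensee will accept anything ≥ 0, so the licensor offers 0 and keeps 120.
Round 2 (the licensee proposes): rejecting gives the licensor an expected 0.7 × 120 = 84, so the licensee offers 84, keeping 36.
Round 1 (the licensor proposes): rejecting gives the licensee an expected 0.7 × 36 = 25.2, so the licensor offers 25.2, keeping 94.8.

25.2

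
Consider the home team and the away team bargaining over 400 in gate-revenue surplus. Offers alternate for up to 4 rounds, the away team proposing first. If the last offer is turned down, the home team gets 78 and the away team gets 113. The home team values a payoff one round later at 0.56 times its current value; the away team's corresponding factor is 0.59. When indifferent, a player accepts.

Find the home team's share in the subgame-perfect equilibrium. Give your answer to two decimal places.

144.94

Round 4 (the home team proposes): the away team gets 113 if talks fail, so the home team offers 113 and keeps 287.
Round 3 (the away team proposes): the home team can get 287 next round, worth 0.56 × 287 = 160.72 now; the away team offers that and keeps 239.28.
Round 2 (the home team proposes): the away team can get 239.28 next round, worth 0.59 × 239.28 = 141.1752 now, so the home team offers 141.1752, keeping 258.8248.
Round 1 (the away team proposes): the home team can get 258.8248 next round, worth 0.56 × 258.8248 = 144.941888 now, so the away team offers 144.941888, keeping 255.058112.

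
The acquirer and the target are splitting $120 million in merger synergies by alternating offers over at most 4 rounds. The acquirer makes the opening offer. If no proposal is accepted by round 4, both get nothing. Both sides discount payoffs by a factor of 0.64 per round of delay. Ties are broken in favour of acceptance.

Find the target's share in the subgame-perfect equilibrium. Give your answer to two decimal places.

59.11

Round 4 (the target proposes): the acquirer will accept anything ≥ 0, so the target offers 0 and keeps 120.
Round 3 (the acquirer proposes): the target can get 120 next round, worth 0.64 × 120 = 76.8 now; the acquirer offers that and keeps 43.2.
Round 2 (the target proposes): the acquirer can get 43.2 next round, worth 0.64 × 43.2 = 27.648 now; the target offers that and keeps 92.352.
Round 1 (the acquirer proposes): the target can get 92.352 next round, worth 0.64 × 92.352 = 59.10528 now. The acquirer offers 59.10528 and keeps 120 − 59.10528 = 60.89472.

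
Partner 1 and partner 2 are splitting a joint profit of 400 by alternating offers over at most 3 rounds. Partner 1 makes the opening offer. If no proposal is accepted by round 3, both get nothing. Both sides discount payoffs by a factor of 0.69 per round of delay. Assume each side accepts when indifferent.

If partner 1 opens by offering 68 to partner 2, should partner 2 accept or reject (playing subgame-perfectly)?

Reject

Round 3 (partner 1 proposes): partner 2 will accept anything ≥ 0, so partner 1 offers 0 and keeps 400.
Round 2 (partner 2 proposes): partner 1 can get 400 next round, worth 0.69 × 400 = 276 now, so partner 2 offers 276, keeping 124.
So by rejecting in round 1, partner 2 gets 124 next round, worth 0.69 × 124 = 85.56 now.
Offer 68 < 85.56, so partner 2 rejects.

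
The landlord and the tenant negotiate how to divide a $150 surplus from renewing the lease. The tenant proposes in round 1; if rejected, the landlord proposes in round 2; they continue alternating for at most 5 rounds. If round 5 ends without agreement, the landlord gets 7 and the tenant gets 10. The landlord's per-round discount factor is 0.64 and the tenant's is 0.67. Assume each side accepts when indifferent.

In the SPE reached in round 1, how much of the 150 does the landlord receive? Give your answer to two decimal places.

Round 5 (the tenant proposes): the landlord gets 7 if talks fail, so the tenant offers 7 and keeps 143.
Round 4 (the landlord proposes): the tenant can get 143 next round, worth 0.67 × 143 = 95.81 now; the landlord offers that and keeps 54.19.
Round 3 (the tenant proposes): the landlord can get 54.19 next round, worth 0.64 × 54.19 = 34.6816 now; the tenant offers that and keeps 115.3184.
Round 2 (the landlord proposes): the tenant can get 115.3184 next round, worth 0.67 × 115.3184 = 77.263328 now. The landlord offers 77.263328 and keeps 150 − 77.263328 = 72.736672.
Round 1 (the tenant proposes): the landlord can get 72.736672 next round, worth 0.64 × 72.736672 = 46.55147008 now, so the tenant offers 46.55147008, keeping 103.44852992.

46.55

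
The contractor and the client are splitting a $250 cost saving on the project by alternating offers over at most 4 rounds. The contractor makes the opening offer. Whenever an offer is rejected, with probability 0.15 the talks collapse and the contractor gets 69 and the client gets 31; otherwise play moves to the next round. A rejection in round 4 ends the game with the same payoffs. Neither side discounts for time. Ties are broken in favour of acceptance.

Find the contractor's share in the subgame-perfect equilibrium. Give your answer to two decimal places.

Round 4 (the client proposes): the contractor gets 69 if talks fail, so the client offers 69 and keeps 181.
Round 3 (the contractor proposes): rejecting gives the client an expected 0.85 × 181 + 0.15 × 31 = 158.5, so the contractor offers 158.5, keeping 91.5.
Round 2 (the client proposes): rejecting gives the contractor an expected 0.85 × 91.5 + 0.15 × 69 = 88.125, so the client offers 88.125, keeping 161.875.
Round 1 (the contractor proposes): rejecting gives the client an expected 0.85 × 161.875 + 0.15 × 31 = 142.24375, so the contractor offers 142.24375, keeping 107.75625.

107.76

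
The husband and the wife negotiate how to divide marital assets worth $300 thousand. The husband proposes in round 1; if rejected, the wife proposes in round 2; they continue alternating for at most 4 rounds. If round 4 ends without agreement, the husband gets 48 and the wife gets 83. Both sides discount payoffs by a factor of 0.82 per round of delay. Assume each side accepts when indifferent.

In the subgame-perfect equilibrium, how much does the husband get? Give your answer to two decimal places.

116.78

Round 4 (the wife proposes): the husband gets 48 if talks fail, so the wife offers 48 and keeps 252.
Round 3 (the husband proposes): the wife can get 252 next round, worth 0.82 × 252 = 206.64 now; the husband offers that and keeps 93.36.
Round 2 (the wife proposes): the husband can get 93.36 next round, worth 0.82 × 93.36 = 76.5552 now. The wife offers 76.5552 and keeps 300 − 76.5552 = 223.4448.
Round 1 (the husband proposes): the wife can get 223.4448 next round, worth 0.82 × 223.4448 = 183.224736 now; the husband offers that and keeps 116.775264.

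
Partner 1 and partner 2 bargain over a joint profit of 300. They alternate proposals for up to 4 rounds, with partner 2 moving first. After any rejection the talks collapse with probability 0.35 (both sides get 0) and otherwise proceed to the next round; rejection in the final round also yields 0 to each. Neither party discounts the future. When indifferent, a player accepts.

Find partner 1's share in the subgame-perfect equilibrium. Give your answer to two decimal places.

By backward induction:
Round 4 (partner 1 proposes): rejection yields 0 for partner 2; partner 1 offers 0 and keeps 300.
Round 3 (partner 2 proposes): rejecting gives partner 1 an expected 0.65 × 300 = 195; partner 2 offers that and keeps 105.
Round 2 (partner 1 proposes): rejecting gives partner 2 an expected 0.65 × 105 = 68.25. Partner 1 offers 68.25 and keeps 300 − 68.25 = 231.75.
Round 1 (partner 2 proposes): rejecting gives partner 1 an expected 0.65 × 231.75 = 150.6375; partner 2 offers that and keeps 149.3625.

150.64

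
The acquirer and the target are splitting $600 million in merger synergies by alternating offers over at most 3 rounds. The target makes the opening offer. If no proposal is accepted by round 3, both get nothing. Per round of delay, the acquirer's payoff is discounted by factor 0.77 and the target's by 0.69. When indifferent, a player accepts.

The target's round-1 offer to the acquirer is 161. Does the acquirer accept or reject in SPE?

Round 3 (the target proposes): rejection yields 0 for the acquirer; the target offers 0 and keeps 600.
Round 2 (the acquirer proposes): the target can get 600 next round, worth 0.69 × 600 = 414 now. The acquirer offers 414 and keeps 600 − 414 = 186.
So by rejecting in round 1, the acquirer gets 186 next round, worth 0.77 × 186 = 143.22 now.
Offer 161 ≥ 143.22, so the acquirer accepts.

Accept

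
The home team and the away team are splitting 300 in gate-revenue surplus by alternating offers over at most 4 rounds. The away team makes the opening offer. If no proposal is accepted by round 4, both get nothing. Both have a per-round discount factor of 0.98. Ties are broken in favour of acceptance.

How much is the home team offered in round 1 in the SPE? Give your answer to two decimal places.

288.24

Round 4 (the home team proposes): the away team will accept anything ≥ 0, so the home team offers 0 and keeps 300.
Round 3 (the away team proposes): the home team can get 300 next round, worth 0.98 × 300 = 294 now; the away team offers that and keeps 6.
Round 2 (the home team proposes): the away team can get 6 next round, worth 0.98 × 6 = 5.88 now; the home team offers that and keeps 294.12.
Round 1 (the away team proposes): the home team can get 294.12 next round, worth 0.98 × 294.12 = 288.2376 now; the away team offers that and keeps 11.7624.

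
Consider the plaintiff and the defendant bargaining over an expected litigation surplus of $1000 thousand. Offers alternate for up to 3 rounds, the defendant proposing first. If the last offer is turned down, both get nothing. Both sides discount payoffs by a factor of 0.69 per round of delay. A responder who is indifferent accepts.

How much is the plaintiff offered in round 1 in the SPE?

213.9

Round 3 (the defendant proposes): rejection yields 0 for the plaintiff; the defendant offers 0 and keeps 1000.
Round 2 (the plaintiff proposes): the defendant can get 1000 next round, worth 0.69 × 1000 = 690 now; the plaintiff offers that and keeps 310.
Round 1 (the defendant proposes): the plaintiff can get 310 next round, worth 0.69 × 310 = 213.9 now; the defendant offers that and keeps 786.1.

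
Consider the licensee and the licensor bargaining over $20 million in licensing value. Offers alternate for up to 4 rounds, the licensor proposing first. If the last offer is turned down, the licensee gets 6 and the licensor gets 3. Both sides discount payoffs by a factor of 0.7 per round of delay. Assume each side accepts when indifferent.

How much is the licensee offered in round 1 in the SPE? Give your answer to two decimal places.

Round 4 (the licensee proposes): the licensor gets 3 if talks fail, so the licensee offers 3 and keeps 17.
Round 3 (the licensor proposes): the licensee can get 17 next round, worth 0.7 × 17 = 11.9 now, so the licensor offers 11.9, keeping 8.1.
Round 2 (the licensee proposes): the licensor can get 8.1 next round, worth 0.7 × 8.1 = 5.67 now. The licensee offers 5.67 and keeps 20 − 5.67 = 14.33.
Round 1 (the licensor proposes): the licensee can get 14.33 next round, worth 0.7 × 14.33 = 10.031 now, so the licensor offers 10.031, keeping 9.969.

10.03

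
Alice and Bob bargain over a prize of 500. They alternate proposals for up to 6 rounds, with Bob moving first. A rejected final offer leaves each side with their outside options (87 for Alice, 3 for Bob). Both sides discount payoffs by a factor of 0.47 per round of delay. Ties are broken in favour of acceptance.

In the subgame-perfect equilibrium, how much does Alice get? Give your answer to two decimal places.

163.46

Work backward from the last round.
Round 6 (Alice proposes): Bob gets 3 if talks fail, so Alice offers 3 and keeps 497.
Round 5 (Bob proposes): Alice can get 497 next round, worth 0.47 × 497 = 233.59 now. Bob offers 233.59 and keeps 500 − 233.59 = 266.41.
Round 4 (Alice proposes): Bob can get 266.41 next round, worth 0.47 × 266.41 = 125.2127 now; Alice offers that and keeps 374.7873.
Round 3 (Bob proposes): Alice can get 374.7873 next round, worth 0.47 × 374.7873 = 176.150031 now. Bob offers 176.150031 and keeps 500 − 176.150031 = 323.849969.
Round 2 (Alice proposes): Bob can get 323.849969 next round, worth 0.47 × 323.849969 = 152.20948543 now, so Alice offers 152.20948543, keeping 347.79051457.
Round 1 (Bob proposes): Alice can get 347.79051457 next round, worth 0.47 × 347.79051457 = 163.4615418479 now. Bob offers 163.4615418479 and keeps 500 − 163.4615418479 = 336.5384581521.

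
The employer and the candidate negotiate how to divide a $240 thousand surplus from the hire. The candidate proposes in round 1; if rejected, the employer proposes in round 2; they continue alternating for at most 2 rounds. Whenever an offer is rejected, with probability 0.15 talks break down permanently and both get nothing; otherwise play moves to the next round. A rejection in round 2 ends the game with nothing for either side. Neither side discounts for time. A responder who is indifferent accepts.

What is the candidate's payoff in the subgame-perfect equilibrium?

36

Round 2 (the employer proposes): rejection yields 0 for the candidate; the employer offers 0 and keeps 240.
Round 1 (the candidate proposes): rejecting gives the employer an expected 0.85 × 240 = 204, so the candidate offers 204, keeping 36.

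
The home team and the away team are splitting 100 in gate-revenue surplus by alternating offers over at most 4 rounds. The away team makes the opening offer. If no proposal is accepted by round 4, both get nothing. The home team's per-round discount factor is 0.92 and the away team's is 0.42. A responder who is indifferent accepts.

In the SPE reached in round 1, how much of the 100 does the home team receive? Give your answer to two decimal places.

88.91

Round 4 (the home team proposes): the away team will accept anything ≥ 0, so the home team offers 0 and keeps 100.
Round 3 (the away team proposes): the home team can get 100 next round, worth 0.92 × 100 = 92 now. The away team offers 92 and keeps 100 − 92 = 8.
Round 2 (the home team proposes): the away team can get 8 next round, worth 0.42 × 8 = 3.36 now, so the home team offers 3.36, keeping 96.64.
Round 1 (the away team proposes): the home team can get 96.64 next round, worth 0.92 × 96.64 = 88.9088 now; the away team offers that and keeps 11.0912.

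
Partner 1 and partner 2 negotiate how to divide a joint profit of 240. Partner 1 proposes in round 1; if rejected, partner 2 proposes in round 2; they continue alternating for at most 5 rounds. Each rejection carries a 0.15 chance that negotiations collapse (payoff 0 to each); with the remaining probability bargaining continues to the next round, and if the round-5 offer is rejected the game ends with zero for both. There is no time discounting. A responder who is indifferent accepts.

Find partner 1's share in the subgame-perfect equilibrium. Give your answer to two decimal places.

Round 5 (partner 1 proposes): partner 2 will accept anything ≥ 0, so partner 1 offers 0 and keeps 240.
Round 4 (partner 2 proposes): rejecting gives partner 1 an expected 0.85 × 240 = 204; partner 2 offers that and keeps 36.
Round 3 (partner 1 proposes): rejecting gives partner 2 an expected 0.85 × 36 = 30.6, so partner 1 offers 30.6, keeping 209.4.
Round 2 (partner 2 proposes): rejecting gives partner 1 an expected 0.85 × 209.4 = 177.99. Partner 2 offers 177.99 and keeps 240 − 177.99 = 62.01.
Round 1 (partner 1 proposes): rejecting gives partner 2 an expected 0.85 × 62.01 = 52.7085, so partner 1 offers 52.7085, keeping 187.2915.

187.29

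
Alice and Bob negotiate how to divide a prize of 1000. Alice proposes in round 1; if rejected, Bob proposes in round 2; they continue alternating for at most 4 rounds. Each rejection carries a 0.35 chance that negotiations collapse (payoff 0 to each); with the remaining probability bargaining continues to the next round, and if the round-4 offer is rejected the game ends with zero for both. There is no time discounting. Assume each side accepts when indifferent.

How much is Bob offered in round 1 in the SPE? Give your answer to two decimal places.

By backward induction:
Round 4 (Bob proposes): rejection yields 0 for Alice; Bob offers 0 and keeps 1000.
Round 3 (Alice proposes): rejecting gives Bob an expected 0.65 × 1000 = 650. Alice offers 650 and keeps 1000 − 650 = 350.
Round 2 (Bob proposes): rejecting gives Alice an expected 0.65 × 350 = 227.5. Bob offers 227.5 and keeps 1000 − 227.5 = 772.5.
Round 1 (Alice proposes): rejecting gives Bob an expected 0.65 × 772.5 = 502.125, so Alice offers 502.125, keeping 497.875.

502.13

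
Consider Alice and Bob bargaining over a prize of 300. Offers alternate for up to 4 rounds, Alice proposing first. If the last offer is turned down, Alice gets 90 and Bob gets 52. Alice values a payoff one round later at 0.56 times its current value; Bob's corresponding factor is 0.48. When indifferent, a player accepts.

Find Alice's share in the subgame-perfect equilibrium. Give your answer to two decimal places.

By backward induction:
Round 4 (Bob proposes): Alice gets 90 if talks fail, so Bob offers 90 and keeps 210.
Round 3 (Alice proposes): Bob can get 210 next round, worth 0.48 × 210 = 100.8 now. Alice offers 100.8 and keeps 300 − 100.8 = 199.2.
Round 2 (Bob proposes): Alice can get 199.2 next round, worth 0.56 × 199.2 = 111.552 now. Bob offers 111.552 and keeps 300 − 111.552 = 188.448.
Round 1 (Alice proposes): Bob can get 188.448 next round, worth 0.48 × 188.448 = 90.45504 now, so Alice offers 90.45504, keeping 209.54496.

209.54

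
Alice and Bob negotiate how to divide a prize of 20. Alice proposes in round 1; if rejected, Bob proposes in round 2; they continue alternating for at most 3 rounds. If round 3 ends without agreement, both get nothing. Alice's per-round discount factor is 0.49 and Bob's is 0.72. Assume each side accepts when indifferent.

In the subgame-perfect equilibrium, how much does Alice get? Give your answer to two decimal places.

Solve by backward induction from round 3.
Round 3 (Alice proposes): Bob will accept anything ≥ 0, so Alice offers 0 and keeps 20.
Round 2 (Bob proposes): Alice can get 20 next round, worth 0.49 × 20 = 9.8 now; Bob offers that and keeps 10.2.
Round 1 (Alice proposes): Bob can get 10.2 next round, worth 0.72 × 10.2 = 7.344 now; Alice offers that and keeps 12.656.

12.66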